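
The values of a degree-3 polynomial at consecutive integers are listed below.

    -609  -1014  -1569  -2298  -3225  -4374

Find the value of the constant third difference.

-24

D1: -405, -555, -729, -927, -1149
D2: -150, -174, -198, -222
D3: -24, -24, -24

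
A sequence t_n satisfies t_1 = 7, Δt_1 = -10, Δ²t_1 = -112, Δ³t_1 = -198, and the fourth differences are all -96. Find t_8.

-12705

Build the table forward from the leading diagonal:
Fourth differences: -96, -96, -96, -96, -96, -96, -96, -96
Third differences: -198, -294, -390, -486, -582, -678, -774, -870
Second differences: -112, -310, -604, -994, -1480, -2062, -2740, -3514
First differences: -10, -122, -432, -1036, -2030, -3510, -5572, -8312
t: 7, -3, -125, -557, -1593, -3623, -7133, -12705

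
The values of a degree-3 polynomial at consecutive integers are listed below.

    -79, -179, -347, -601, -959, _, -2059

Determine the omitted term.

-1439

Using the first 5 terms:
-100  -168  -254  -358
-68  -86  -104
-18  -18
Constant third difference = -18.
Extend forward: -104 − 18 = -122;  -358 − 122 = -480;  -959 − 480 = -1439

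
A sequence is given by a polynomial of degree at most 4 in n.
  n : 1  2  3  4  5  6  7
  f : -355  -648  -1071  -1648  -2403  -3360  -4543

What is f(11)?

Δ: -293 , -423 , -577 , -755 , -957 , -1183
Δ²: -130 , -154 , -178 , -202 , -226
Δ³: -24 , -24 , -24 , -24
Third differences constant at -24.
-226 − 24 = -250;  -1183 − 250 = -1433;  -4543 − 1433 = -5976
-250 − 24 = -274;  -1433 − 274 = -1707;  -5976 − 1707 = -7683
-274 − 24 = -298;  -1707 − 298 = -2005;  -7683 − 2005 = -9688
-298 − 24 = -322;  -2005 − 322 = -2327;  -9688 − 2327 = -12015

-12015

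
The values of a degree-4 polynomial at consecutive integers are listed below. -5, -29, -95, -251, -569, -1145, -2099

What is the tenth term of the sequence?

First differences: -24 , -66 , -156 , -318 , -576 , -954
Second differences: -42 , -90 , -162 , -258 , -378
Third differences: -48 , -72 , -96 , -120
Fourth differences: -24 , -24 , -24
The fourth differences are constant (-24).
-120 − 24 = -144;  -378 − 144 = -522;  -954 − 522 = -1476;  -2099 − 1476 = -3575
-144 − 24 = -168;  -522 − 168 = -690;  -1476 − 690 = -2166;  -3575 − 2166 = -5741
-168 − 24 = -192;  -690 − 192 = -882;  -2166 − 882 = -3048;  -5741 − 3048 = -8789

-8789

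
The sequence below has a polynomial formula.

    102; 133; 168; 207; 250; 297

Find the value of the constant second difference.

D1: 31, 35, 39, 43, 47
D2: 4, 4, 4, 4

4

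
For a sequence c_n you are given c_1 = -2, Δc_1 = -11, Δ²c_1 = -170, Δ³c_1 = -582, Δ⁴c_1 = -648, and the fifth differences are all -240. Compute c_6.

-11057

Build the table forward from the leading diagonal:
D5: -240, -240, -240, -240, -240, -240
D4: -648, -888, -1128, -1368, -1608, -1848
D3: -582, -1230, -2118, -3246, -4614, -6222
D2: -170, -752, -1982, -4100, -7346, -11960
D1: -11, -181, -933, -2915, -7015, -14361
c: -2, -13, -194, -1127, -4042, -11057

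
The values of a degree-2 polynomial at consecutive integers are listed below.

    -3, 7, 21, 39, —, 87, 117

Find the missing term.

Using the first 4 terms:
10, 14, 18
4, 4
Constant second difference = 4.
Extend forward: 18 + 4 = 22;  39 + 22 = 61

61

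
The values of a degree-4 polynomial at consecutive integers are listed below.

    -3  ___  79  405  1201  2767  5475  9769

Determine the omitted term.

-5

Using the last 6 terms:
First differences: 326, 796, 1566, 2708, 4294
Second differences: 470, 770, 1142, 1586
Third differences: 300, 372, 444
Fourth differences: 72, 72
Constant fourth difference = 72.
Extend backward: 300 − 72 = 228;  470 − 228 = 242;  326 − 242 = 84;  79 − 84 = -5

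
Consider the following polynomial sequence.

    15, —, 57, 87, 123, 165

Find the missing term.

33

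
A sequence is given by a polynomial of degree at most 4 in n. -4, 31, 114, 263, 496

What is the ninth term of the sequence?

35, 83, 149, 233
48, 66, 84
18, 18
The third differences are constant (18).
84 + 18 = 102;  233 + 102 = 335;  496 + 335 = 831
102 + 18 = 120;  335 + 120 = 455;  831 + 455 = 1286
120 + 18 = 138;  455 + 138 = 593;  1286 + 593 = 1879
138 + 18 = 156;  593 + 156 = 749;  1879 + 749 = 2628

2628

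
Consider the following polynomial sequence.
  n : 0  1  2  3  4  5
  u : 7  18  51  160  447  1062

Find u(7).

D1: 11  33  109  287  615
D2: 22  76  178  328
D3: 54  102  150
D4: 48  48
Fourth differences constant at 48.
150 + 48 = 198;  328 + 198 = 526;  615 + 526 = 1141;  1062 + 1141 = 2203
198 + 48 = 246;  526 + 246 = 772;  1141 + 772 = 1913;  2203 + 1913 = 4116

4116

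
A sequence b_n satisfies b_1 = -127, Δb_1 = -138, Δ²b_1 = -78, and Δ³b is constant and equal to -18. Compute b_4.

-793

Build the table forward from the leading diagonal:
Δ³: -18  -18  -18  -18
Δ²: -78  -96  -114  -132
Δ: -138  -216  -312  -426
b: -127  -265  -481  -793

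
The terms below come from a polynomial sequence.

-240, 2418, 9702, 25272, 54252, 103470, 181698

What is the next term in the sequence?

299892

First differences: 2658 , 7284 , 15570 , 28980 , 49218 , 78228
Second differences: 4626 , 8286 , 13410 , 20238 , 29010
Third differences: 3660 , 5124 , 6828 , 8772
Fourth differences: 1464 , 1704 , 1944
Fifth differences: 240 , 240
The fifth differences are constant (240).
1944 + 240 = 2184;  8772 + 2184 = 10956;  29010 + 10956 = 39966;  78228 + 39966 = 118194;  181698 + 118194 = 299892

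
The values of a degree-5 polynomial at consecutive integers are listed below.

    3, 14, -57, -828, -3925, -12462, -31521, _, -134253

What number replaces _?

Using the first 7 terms:
First differences: 11, -71, -771, -3097, -8537, -19059
Second differences: -82, -700, -2326, -5440, -10522
Third differences: -618, -1626, -3114, -5082
Fourth differences: -1008, -1488, -1968
Fifth differences: -480, -480
Constant fifth difference = -480.
Extend forward: -1968 − 480 = -2448;  -5082 − 2448 = -7530;  -10522 − 7530 = -18052;  -19059 − 18052 = -37111;  -31521 − 37111 = -68632

-68632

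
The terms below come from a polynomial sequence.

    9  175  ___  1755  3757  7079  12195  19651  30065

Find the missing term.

Using the last 6 terms:
Δ: 2002  3322  5116  7456  10414
Δ²: 1320  1794  2340  2958
Δ³: 474  546  618
Δ⁴: 72  72
Constant fourth difference = 72.
Extend backward: 474 − 72 = 402;  1320 − 402 = 918;  2002 − 918 = 1084;  1755 − 1084 = 671

671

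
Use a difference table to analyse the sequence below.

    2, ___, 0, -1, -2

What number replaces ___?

1

Using the last 3 terms:
First differences: -1, -1
Constant first difference = -1.
Extend backward: 0 + 1 = 1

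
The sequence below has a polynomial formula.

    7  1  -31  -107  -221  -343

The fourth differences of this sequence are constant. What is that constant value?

24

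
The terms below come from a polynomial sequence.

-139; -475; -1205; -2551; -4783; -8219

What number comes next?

First differences: -336  -730  -1346  -2232  -3436
Second differences: -394  -616  -886  -1204
Third differences: -222  -270  -318
Fourth differences: -48  -48
Fourth differences constant at -48.
-318 − 48 = -366;  -1204 − 366 = -1570;  -3436 − 1570 = -5006;  -8219 − 5006 = -13225

-13225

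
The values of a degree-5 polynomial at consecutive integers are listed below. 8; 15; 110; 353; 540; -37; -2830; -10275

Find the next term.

D1: 7  95  243  187  -577  -2793  -7445
D2: 88  148  -56  -764  -2216  -4652
D3: 60  -204  -708  -1452  -2436
D4: -264  -504  -744  -984
D5: -240  -240  -240
Fifth differences constant at -240.
-984 − 240 = -1224;  -2436 − 1224 = -3660;  -4652 − 3660 = -8312;  -7445 − 8312 = -15757;  -10275 − 15757 = -26032

-26032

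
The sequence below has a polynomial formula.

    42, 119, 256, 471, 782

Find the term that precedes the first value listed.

First differences: 77, 137, 215, 311
Second differences: 60, 78, 96
Third differences: 18, 18
The third differences are constant at 18.
Work back: 60 − 18 = 42;  77 − 42 = 35;  42 − 35 = 7

7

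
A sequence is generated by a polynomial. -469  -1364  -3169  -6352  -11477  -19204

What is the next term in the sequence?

Δ: -895  -1805  -3183  -5125  -7727
Δ²: -910  -1378  -1942  -2602
Δ³: -468  -564  -660
Δ⁴: -96  -96
Constant fourth difference = -96, so extend:
-660 − 96 = -756;  -2602 − 756 = -3358;  -7727 − 3358 = -11085;  -19204 − 11085 = -30289

-30289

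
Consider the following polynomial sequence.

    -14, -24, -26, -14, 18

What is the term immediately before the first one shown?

Δ: -10  -2  12  32
Δ²: 8  14  20
Δ³: 6  6
The third differences are constant at 6.
Work back: 8 − 6 = 2;  -10 − 2 = -12;  -14 + 12 = -2

-2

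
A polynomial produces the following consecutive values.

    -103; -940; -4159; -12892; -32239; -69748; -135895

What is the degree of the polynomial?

5

Δ: -837, -3219, -8733, -19347, -37509, -66147
Δ²: -2382, -5514, -10614, -18162, -28638
Δ³: -3132, -5100, -7548, -10476
Δ⁴: -1968, -2448, -2928
Δ⁵: -480, -480
The fifth differences are constant, so the polynomial has degree 5.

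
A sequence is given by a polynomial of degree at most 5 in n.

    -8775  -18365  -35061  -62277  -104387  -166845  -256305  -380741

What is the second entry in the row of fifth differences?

-120

Δ: -9590, -16696, -27216, -42110, -62458, -89460, -124436
Δ²: -7106, -10520, -14894, -20348, -27002, -34976
Δ³: -3414, -4374, -5454, -6654, -7974
Δ⁴: -960, -1080, -1200, -1320
Δ⁵: -120, -120, -120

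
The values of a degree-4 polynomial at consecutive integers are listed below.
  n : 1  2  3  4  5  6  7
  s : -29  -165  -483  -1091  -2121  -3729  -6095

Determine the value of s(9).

First differences: -136  -318  -608  -1030  -1608  -2366
Second differences: -182  -290  -422  -578  -758
Third differences: -108  -132  -156  -180
Fourth differences: -24  -24  -24
The fourth differences are constant (-24).
-180 − 24 = -204;  -758 − 204 = -962;  -2366 − 962 = -3328;  -6095 − 3328 = -9423
-204 − 24 = -228;  -962 − 228 = -1190;  -3328 − 1190 = -4518;  -9423 − 4518 = -13941

-13941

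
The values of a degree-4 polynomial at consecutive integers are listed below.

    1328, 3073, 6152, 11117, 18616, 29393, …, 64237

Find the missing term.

44288

Using the first 6 terms:
First differences: 1745  3079  4965  7499  10777
Second differences: 1334  1886  2534  3278
Third differences: 552  648  744
Fourth differences: 96  96
Constant fourth difference = 96.
Extend forward: 744 + 96 = 840;  3278 + 840 = 4118;  10777 + 4118 = 14895;  29393 + 14895 = 44288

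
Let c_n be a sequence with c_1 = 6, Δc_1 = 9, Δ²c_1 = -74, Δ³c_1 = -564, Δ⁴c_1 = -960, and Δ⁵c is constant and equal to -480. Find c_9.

Build the table forward from the leading diagonal:
D5: -480  -480  -480  -480  -480  -480  -480  -480  -480
D4: -960  -1440  -1920  -2400  -2880  -3360  -3840  -4320  -4800
D3: -564  -1524  -2964  -4884  -7284  -10164  -13524  -17364  -21684
D2: -74  -638  -2162  -5126  -10010  -17294  -27458  -40982  -58346
D1: 9  -65  -703  -2865  -7991  -18001  -35295  -62753  -103735
c: 6  15  -50  -753  -3618  -11609  -29610  -64905  -127658

-127658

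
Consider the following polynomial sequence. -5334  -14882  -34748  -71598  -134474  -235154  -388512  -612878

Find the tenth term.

-9548 , -19866 , -36850 , -62876 , -100680 , -153358 , -224366
-10318 , -16984 , -26026 , -37804 , -52678 , -71008
-6666 , -9042 , -11778 , -14874 , -18330
-2376 , -2736 , -3096 , -3456
-360 , -360 , -360
Fifth differences constant at -360.
-3456 − 360 = -3816;  -18330 − 3816 = -22146;  -71008 − 22146 = -93154;  -224366 − 93154 = -317520;  -612878 − 317520 = -930398
-3816 − 360 = -4176;  -22146 − 4176 = -26322;  -93154 − 26322 = -119476;  -317520 − 119476 = -436996;  -930398 − 436996 = -1367394

-1367394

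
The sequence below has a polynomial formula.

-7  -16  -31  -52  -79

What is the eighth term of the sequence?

Δ: -9  -15  -21  -27
Δ²: -6  -6  -6
Constant second difference = -6, so extend:
-27 − 6 = -33;  -79 − 33 = -112
-33 − 6 = -39;  -112 − 39 = -151
-39 − 6 = -45;  -151 − 45 = -196

-196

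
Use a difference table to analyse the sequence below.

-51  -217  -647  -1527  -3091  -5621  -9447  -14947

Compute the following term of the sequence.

First differences: -166, -430, -880, -1564, -2530, -3826, -5500
Second differences: -264, -450, -684, -966, -1296, -1674
Third differences: -186, -234, -282, -330, -378
Fourth differences: -48, -48, -48, -48
The fourth differences are constant (-48).
-378 − 48 = -426;  -1674 − 426 = -2100;  -5500 − 2100 = -7600;  -14947 − 7600 = -22547

-22547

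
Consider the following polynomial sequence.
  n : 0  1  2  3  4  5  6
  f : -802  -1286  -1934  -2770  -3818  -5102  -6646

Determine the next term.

Δ: -484, -648, -836, -1048, -1284, -1544
Δ²: -164, -188, -212, -236, -260
Δ³: -24, -24, -24, -24
Constant third difference = -24, so extend:
-260 − 24 = -284;  -1544 − 284 = -1828;  -6646 − 1828 = -8474

-8474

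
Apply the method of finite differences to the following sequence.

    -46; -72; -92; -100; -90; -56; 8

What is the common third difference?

6

First differences: -26, -20, -8, 10, 34, 64
Second differences: 6, 12, 18, 24, 30
Third differences: 6, 6, 6, 6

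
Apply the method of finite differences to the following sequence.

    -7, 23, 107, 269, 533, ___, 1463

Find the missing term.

923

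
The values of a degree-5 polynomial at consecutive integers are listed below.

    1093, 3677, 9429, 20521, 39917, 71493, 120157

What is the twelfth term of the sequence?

Δ: 2584  5752  11092  19396  31576  48664
Δ²: 3168  5340  8304  12180  17088
Δ³: 2172  2964  3876  4908
Δ⁴: 792  912  1032
Δ⁵: 120  120
Constant fifth difference = 120, so extend:
1032 + 120 = 1152;  4908 + 1152 = 6060;  17088 + 6060 = 23148;  48664 + 23148 = 71812;  120157 + 71812 = 191969
1152 + 120 = 1272;  6060 + 1272 = 7332;  23148 + 7332 = 30480;  71812 + 30480 = 102292;  191969 + 102292 = 294261
1272 + 120 = 1392;  7332 + 1392 = 8724;  30480 + 8724 = 39204;  102292 + 39204 = 141496;  294261 + 141496 = 435757
1392 + 120 = 1512;  8724 + 1512 = 10236;  39204 + 10236 = 49440;  141496 + 49440 = 190936;  435757 + 190936 = 626693
1512 + 120 = 1632;  10236 + 1632 = 11868;  49440 + 11868 = 61308;  190936 + 61308 = 252244;  626693 + 252244 = 878937

878937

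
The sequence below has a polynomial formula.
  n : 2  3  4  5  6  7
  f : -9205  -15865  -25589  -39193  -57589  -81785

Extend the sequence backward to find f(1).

-4889

D1: -6660  -9724  -13604  -18396  -24196
D2: -3064  -3880  -4792  -5800
D3: -816  -912  -1008
D4: -96  -96
The fourth differences are constant at -96.
Work back: -816 + 96 = -720;  -3064 + 720 = -2344;  -6660 + 2344 = -4316;  -9205 + 4316 = -4889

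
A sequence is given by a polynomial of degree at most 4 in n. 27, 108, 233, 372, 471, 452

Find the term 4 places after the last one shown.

Δ: 81, 125, 139, 99, -19
Δ²: 44, 14, -40, -118
Δ³: -30, -54, -78
Δ⁴: -24, -24
Fourth differences constant at -24.
-78 − 24 = -102;  -118 − 102 = -220;  -19 − 220 = -239;  452 − 239 = 213
-102 − 24 = -126;  -220 − 126 = -346;  -239 − 346 = -585;  213 − 585 = -372
-126 − 24 = -150;  -346 − 150 = -496;  -585 − 496 = -1081;  -372 − 1081 = -1453
-150 − 24 = -174;  -496 − 174 = -670;  -1081 − 670 = -1751;  -1453 − 1751 = -3204

-3204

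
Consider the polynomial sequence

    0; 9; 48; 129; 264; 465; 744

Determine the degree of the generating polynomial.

3

9, 39, 81, 135, 201, 279
30, 42, 54, 66, 78
12, 12, 12, 12
The third differences are constant, so the polynomial has degree 3.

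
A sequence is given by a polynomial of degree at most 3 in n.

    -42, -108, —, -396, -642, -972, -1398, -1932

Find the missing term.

Using the last 5 terms:
D1: -246, -330, -426, -534
D2: -84, -96, -108
D3: -12, -12
Constant third difference = -12.
Extend backward: -84 + 12 = -72;  -246 + 72 = -174;  -396 + 174 = -222

-222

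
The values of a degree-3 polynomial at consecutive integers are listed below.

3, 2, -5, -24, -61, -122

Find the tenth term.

Δ: -1 , -7 , -19 , -37 , -61
Δ²: -6 , -12 , -18 , -24
Δ³: -6 , -6 , -6
Third differences constant at -6.
-24 − 6 = -30;  -61 − 30 = -91;  -122 − 91 = -213
-30 − 6 = -36;  -91 − 36 = -127;  -213 − 127 = -340
-36 − 6 = -42;  -127 − 42 = -169;  -340 − 169 = -509
-42 − 6 = -48;  -169 − 48 = -217;  -509 − 217 = -726

-726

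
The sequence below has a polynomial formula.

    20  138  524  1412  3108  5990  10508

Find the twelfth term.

D1: 118 , 386 , 888 , 1696 , 2882 , 4518
D2: 268 , 502 , 808 , 1186 , 1636
D3: 234 , 306 , 378 , 450
D4: 72 , 72 , 72
Fourth differences constant at 72.
450 + 72 = 522;  1636 + 522 = 2158;  4518 + 2158 = 6676;  10508 + 6676 = 17184
522 + 72 = 594;  2158 + 594 = 2752;  6676 + 2752 = 9428;  17184 + 9428 = 26612
594 + 72 = 666;  2752 + 666 = 3418;  9428 + 3418 = 12846;  26612 + 12846 = 39458
666 + 72 = 738;  3418 + 738 = 4156;  12846 + 4156 = 17002;  39458 + 17002 = 56460
738 + 72 = 810;  4156 + 810 = 4966;  17002 + 4966 = 21968;  56460 + 21968 = 78428

78428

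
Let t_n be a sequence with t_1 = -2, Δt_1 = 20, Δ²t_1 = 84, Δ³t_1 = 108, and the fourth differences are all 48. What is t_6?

Build the table forward from the leading diagonal:
Δ⁴: 48  48  48  48  48  48
Δ³: 108  156  204  252  300  348
Δ²: 84  192  348  552  804  1104
Δ: 20  104  296  644  1196  2000
t: -2  18  122  418  1062  2258

2258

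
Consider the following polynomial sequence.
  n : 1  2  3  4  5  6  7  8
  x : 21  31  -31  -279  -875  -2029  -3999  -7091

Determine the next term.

-11659

10, -62, -248, -596, -1154, -1970, -3092
-72, -186, -348, -558, -816, -1122
-114, -162, -210, -258, -306
-48, -48, -48, -48
Constant fourth difference = -48, so extend:
-306 − 48 = -354;  -1122 − 354 = -1476;  -3092 − 1476 = -4568;  -7091 − 4568 = -11659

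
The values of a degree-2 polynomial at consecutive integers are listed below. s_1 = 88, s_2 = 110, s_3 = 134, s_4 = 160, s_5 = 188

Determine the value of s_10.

358

Δ: 22, 24, 26, 28
Δ²: 2, 2, 2
Constant second difference = 2, so extend:
28 + 2 = 30;  188 + 30 = 218
30 + 2 = 32;  218 + 32 = 250
32 + 2 = 34;  250 + 34 = 284
34 + 2 = 36;  284 + 36 = 320
36 + 2 = 38;  320 + 38 = 358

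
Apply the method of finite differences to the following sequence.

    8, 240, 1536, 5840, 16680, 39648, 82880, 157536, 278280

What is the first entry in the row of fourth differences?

First differences: 232, 1296, 4304, 10840, 22968, 43232, 74656, 120744
Second differences: 1064, 3008, 6536, 12128, 20264, 31424, 46088
Third differences: 1944, 3528, 5592, 8136, 11160, 14664
Fourth differences: 1584, 2064, 2544, 3024, 3504
Fifth differences: 480, 480, 480, 480

1584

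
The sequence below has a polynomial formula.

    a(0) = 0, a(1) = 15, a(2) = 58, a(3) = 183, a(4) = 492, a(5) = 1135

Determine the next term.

D1: 15  43  125  309  643
D2: 28  82  184  334
D3: 54  102  150
D4: 48  48
The fourth differences are constant (48).
150 + 48 = 198;  334 + 198 = 532;  643 + 532 = 1175;  1135 + 1175 = 2310

2310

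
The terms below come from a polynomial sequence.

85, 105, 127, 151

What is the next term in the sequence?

Δ: 20  22  24
Δ²: 2  2
Second differences constant at 2.
24 + 2 = 26;  151 + 26 = 177

177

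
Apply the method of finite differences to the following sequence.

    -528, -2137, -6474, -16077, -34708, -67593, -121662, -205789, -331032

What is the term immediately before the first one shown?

-93

Δ: -1609, -4337, -9603, -18631, -32885, -54069, -84127, -125243
Δ²: -2728, -5266, -9028, -14254, -21184, -30058, -41116
Δ³: -2538, -3762, -5226, -6930, -8874, -11058
Δ⁴: -1224, -1464, -1704, -1944, -2184
Δ⁵: -240, -240, -240, -240
The fifth differences are constant at -240.
Work back: -1224 + 240 = -984;  -2538 + 984 = -1554;  -2728 + 1554 = -1174;  -1609 + 1174 = -435;  -528 + 435 = -93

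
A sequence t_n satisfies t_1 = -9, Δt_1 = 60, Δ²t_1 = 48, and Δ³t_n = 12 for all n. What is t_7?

1311

Build the table forward from the leading diagonal:
Third differences: 12, 12, 12, 12, 12, 12, 12
Second differences: 48, 60, 72, 84, 96, 108, 120
First differences: 60, 108, 168, 240, 324, 420, 528
t: -9, 51, 159, 327, 567, 891, 1311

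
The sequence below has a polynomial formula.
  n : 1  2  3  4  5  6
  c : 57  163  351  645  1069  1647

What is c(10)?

5979

D1: 106  188  294  424  578
D2: 82  106  130  154
D3: 24  24  24
Constant third difference = 24, so extend:
154 + 24 = 178;  578 + 178 = 756;  1647 + 756 = 2403
178 + 24 = 202;  756 + 202 = 958;  2403 + 958 = 3361
202 + 24 = 226;  958 + 226 = 1184;  3361 + 1184 = 4545
226 + 24 = 250;  1184 + 250 = 1434;  4545 + 1434 = 5979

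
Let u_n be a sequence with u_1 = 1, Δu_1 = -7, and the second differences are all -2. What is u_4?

-26

Build the table forward from the leading diagonal:
Second differences: -2, -2, -2, -2
First differences: -7, -9, -11, -13
u: 1, -6, -15, -26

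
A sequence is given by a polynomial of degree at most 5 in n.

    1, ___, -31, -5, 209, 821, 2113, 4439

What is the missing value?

-7

Using the last 6 terms:
First differences: 26  214  612  1292  2326
Second differences: 188  398  680  1034
Third differences: 210  282  354
Fourth differences: 72  72
Constant fourth difference = 72.
Extend backward: 210 − 72 = 138;  188 − 138 = 50;  26 − 50 = -24;  -31 + 24 = -7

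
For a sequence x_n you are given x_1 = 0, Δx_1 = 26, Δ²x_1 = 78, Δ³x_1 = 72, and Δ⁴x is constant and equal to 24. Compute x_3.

Build the table forward from the leading diagonal:
Fourth differences: 24, 24, 24
Third differences: 72, 96, 120
Second differences: 78, 150, 246
First differences: 26, 104, 254
x: 0, 26, 130

130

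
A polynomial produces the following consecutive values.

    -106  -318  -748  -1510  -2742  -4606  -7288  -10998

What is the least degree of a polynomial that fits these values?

Δ: -212, -430, -762, -1232, -1864, -2682, -3710
Δ²: -218, -332, -470, -632, -818, -1028
Δ³: -114, -138, -162, -186, -210
Δ⁴: -24, -24, -24, -24
The fourth differences are constant, so the polynomial has degree 4.

4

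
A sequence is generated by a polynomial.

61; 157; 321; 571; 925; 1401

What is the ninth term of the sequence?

Δ: 96, 164, 250, 354, 476
Δ²: 68, 86, 104, 122
Δ³: 18, 18, 18
Third differences constant at 18.
122 + 18 = 140;  476 + 140 = 616;  1401 + 616 = 2017
140 + 18 = 158;  616 + 158 = 774;  2017 + 774 = 2791
158 + 18 = 176;  774 + 176 = 950;  2791 + 950 = 3741

3741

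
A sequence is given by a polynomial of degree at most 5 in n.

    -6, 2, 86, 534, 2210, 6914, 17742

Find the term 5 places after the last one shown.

First differences: 8  84  448  1676  4704  10828
Second differences: 76  364  1228  3028  6124
Third differences: 288  864  1800  3096
Fourth differences: 576  936  1296
Fifth differences: 360  360
Fifth differences constant at 360.
1296 + 360 = 1656;  3096 + 1656 = 4752;  6124 + 4752 = 10876;  10828 + 10876 = 21704;  17742 + 21704 = 39446
1656 + 360 = 2016;  4752 + 2016 = 6768;  10876 + 6768 = 17644;  21704 + 17644 = 39348;  39446 + 39348 = 78794
2016 + 360 = 2376;  6768 + 2376 = 9144;  17644 + 9144 = 26788;  39348 + 26788 = 66136;  78794 + 66136 = 144930
2376 + 360 = 2736;  9144 + 2736 = 11880;  26788 + 11880 = 38668;  66136 + 38668 = 104804;  144930 + 104804 = 249734
2736 + 360 = 3096;  11880 + 3096 = 14976;  38668 + 14976 = 53644;  104804 + 53644 = 158448;  249734 + 158448 = 408182

408182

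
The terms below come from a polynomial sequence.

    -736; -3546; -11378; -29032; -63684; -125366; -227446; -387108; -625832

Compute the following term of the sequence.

-969874

D1: -2810 , -7832 , -17654 , -34652 , -61682 , -102080 , -159662 , -238724
D2: -5022 , -9822 , -16998 , -27030 , -40398 , -57582 , -79062
D3: -4800 , -7176 , -10032 , -13368 , -17184 , -21480
D4: -2376 , -2856 , -3336 , -3816 , -4296
D5: -480 , -480 , -480 , -480
Fifth differences constant at -480.
-4296 − 480 = -4776;  -21480 − 4776 = -26256;  -79062 − 26256 = -105318;  -238724 − 105318 = -344042;  -625832 − 344042 = -969874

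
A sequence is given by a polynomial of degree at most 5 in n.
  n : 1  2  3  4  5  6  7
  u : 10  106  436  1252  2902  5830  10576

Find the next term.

Δ: 96 , 330 , 816 , 1650 , 2928 , 4746
Δ²: 234 , 486 , 834 , 1278 , 1818
Δ³: 252 , 348 , 444 , 540
Δ⁴: 96 , 96 , 96
Fourth differences constant at 96.
540 + 96 = 636;  1818 + 636 = 2454;  4746 + 2454 = 7200;  10576 + 7200 = 17776

17776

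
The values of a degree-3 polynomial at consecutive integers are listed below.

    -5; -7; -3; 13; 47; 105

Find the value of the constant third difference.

6

Δ: -2, 4, 16, 34, 58
Δ²: 6, 12, 18, 24
Δ³: 6, 6, 6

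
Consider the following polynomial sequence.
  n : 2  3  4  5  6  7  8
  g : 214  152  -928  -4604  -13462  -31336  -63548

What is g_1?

68

Δ: -62, -1080, -3676, -8858, -17874, -32212
Δ²: -1018, -2596, -5182, -9016, -14338
Δ³: -1578, -2586, -3834, -5322
Δ⁴: -1008, -1248, -1488
Δ⁵: -240, -240
The fifth differences are constant at -240.
Work back: -1008 + 240 = -768;  -1578 + 768 = -810;  -1018 + 810 = -208;  -62 + 208 = 146;  214 − 146 = 68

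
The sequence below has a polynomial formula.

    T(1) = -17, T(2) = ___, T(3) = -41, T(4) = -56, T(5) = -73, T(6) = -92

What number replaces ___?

-28

Using the last 4 terms:
First differences: -15  -17  -19
Second differences: -2  -2
Constant second difference = -2.
Extend backward: -15 + 2 = -13;  -41 + 13 = -28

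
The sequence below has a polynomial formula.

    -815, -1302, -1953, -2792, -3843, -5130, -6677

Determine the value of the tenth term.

-13118

Δ: -487, -651, -839, -1051, -1287, -1547
Δ²: -164, -188, -212, -236, -260
Δ³: -24, -24, -24, -24
Constant third difference = -24, so extend:
-260 − 24 = -284;  -1547 − 284 = -1831;  -6677 − 1831 = -8508
-284 − 24 = -308;  -1831 − 308 = -2139;  -8508 − 2139 = -10647
-308 − 24 = -332;  -2139 − 332 = -2471;  -10647 − 2471 = -13118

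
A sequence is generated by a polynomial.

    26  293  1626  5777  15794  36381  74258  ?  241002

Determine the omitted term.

138521

Using the first 7 terms:
D1: 267  1333  4151  10017  20587  37877
D2: 1066  2818  5866  10570  17290
D3: 1752  3048  4704  6720
D4: 1296  1656  2016
D5: 360  360
Constant fifth difference = 360.
Extend forward: 2016 + 360 = 2376;  6720 + 2376 = 9096;  17290 + 9096 = 26386;  37877 + 26386 = 64263;  74258 + 64263 = 138521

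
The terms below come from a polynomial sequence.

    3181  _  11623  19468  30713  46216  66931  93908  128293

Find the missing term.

6416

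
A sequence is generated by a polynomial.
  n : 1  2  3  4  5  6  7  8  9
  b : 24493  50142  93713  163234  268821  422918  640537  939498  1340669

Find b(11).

2549793

First differences: 25649, 43571, 69521, 105587, 154097, 217619, 298961, 401171
Second differences: 17922, 25950, 36066, 48510, 63522, 81342, 102210
Third differences: 8028, 10116, 12444, 15012, 17820, 20868
Fourth differences: 2088, 2328, 2568, 2808, 3048
Fifth differences: 240, 240, 240, 240
Constant fifth difference = 240, so extend:
3048 + 240 = 3288;  20868 + 3288 = 24156;  102210 + 24156 = 126366;  401171 + 126366 = 527537;  1340669 + 527537 = 1868206
3288 + 240 = 3528;  24156 + 3528 = 27684;  126366 + 27684 = 154050;  527537 + 154050 = 681587;  1868206 + 681587 = 2549793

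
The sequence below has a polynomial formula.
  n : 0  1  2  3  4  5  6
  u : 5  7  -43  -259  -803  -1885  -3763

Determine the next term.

Δ: 2, -50, -216, -544, -1082, -1878
Δ²: -52, -166, -328, -538, -796
Δ³: -114, -162, -210, -258
Δ⁴: -48, -48, -48
Fourth differences constant at -48.
-258 − 48 = -306;  -796 − 306 = -1102;  -1878 − 1102 = -2980;  -3763 − 2980 = -6743

-6743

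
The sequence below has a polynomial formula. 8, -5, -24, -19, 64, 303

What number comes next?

800

-13, -19, 5, 83, 239
-6, 24, 78, 156
30, 54, 78
24, 24
Fourth differences constant at 24.
78 + 24 = 102;  156 + 102 = 258;  239 + 258 = 497;  303 + 497 = 800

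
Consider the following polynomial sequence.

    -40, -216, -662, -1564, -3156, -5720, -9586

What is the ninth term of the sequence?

-176 , -446 , -902 , -1592 , -2564 , -3866
-270 , -456 , -690 , -972 , -1302
-186 , -234 , -282 , -330
-48 , -48 , -48
Fourth differences constant at -48.
-330 − 48 = -378;  -1302 − 378 = -1680;  -3866 − 1680 = -5546;  -9586 − 5546 = -15132
-378 − 48 = -426;  -1680 − 426 = -2106;  -5546 − 2106 = -7652;  -15132 − 7652 = -22784

-22784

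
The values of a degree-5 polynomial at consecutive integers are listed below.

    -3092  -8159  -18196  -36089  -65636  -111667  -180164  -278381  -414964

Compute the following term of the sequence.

-600071

-5067, -10037, -17893, -29547, -46031, -68497, -98217, -136583
-4970, -7856, -11654, -16484, -22466, -29720, -38366
-2886, -3798, -4830, -5982, -7254, -8646
-912, -1032, -1152, -1272, -1392
-120, -120, -120, -120
Fifth differences constant at -120.
-1392 − 120 = -1512;  -8646 − 1512 = -10158;  -38366 − 10158 = -48524;  -136583 − 48524 = -185107;  -414964 − 185107 = -600071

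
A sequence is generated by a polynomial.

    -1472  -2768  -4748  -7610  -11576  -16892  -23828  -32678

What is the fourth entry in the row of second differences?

Δ: -1296, -1980, -2862, -3966, -5316, -6936, -8850
Δ²: -684, -882, -1104, -1350, -1620, -1914
Δ³: -198, -222, -246, -270, -294
Δ⁴: -24, -24, -24, -24

-1350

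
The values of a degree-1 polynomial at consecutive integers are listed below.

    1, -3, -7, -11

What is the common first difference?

-4

D1: -4, -4, -4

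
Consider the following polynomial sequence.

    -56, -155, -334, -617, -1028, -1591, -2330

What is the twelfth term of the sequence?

-9505

D1: -99  -179  -283  -411  -563  -739
D2: -80  -104  -128  -152  -176
D3: -24  -24  -24  -24
Third differences constant at -24.
-176 − 24 = -200;  -739 − 200 = -939;  -2330 − 939 = -3269
-200 − 24 = -224;  -939 − 224 = -1163;  -3269 − 1163 = -4432
-224 − 24 = -248;  -1163 − 248 = -1411;  -4432 − 1411 = -5843
-248 − 24 = -272;  -1411 − 272 = -1683;  -5843 − 1683 = -7526
-272 − 24 = -296;  -1683 − 296 = -1979;  -7526 − 1979 = -9505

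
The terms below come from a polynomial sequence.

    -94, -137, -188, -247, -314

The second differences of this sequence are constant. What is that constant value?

D1: -43, -51, -59, -67
D2: -8, -8, -8

-8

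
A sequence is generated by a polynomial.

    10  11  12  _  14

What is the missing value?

13

Using the first 3 terms:
First differences: 1, 1
Constant first difference = 1.
Extend forward: 12 + 1 = 13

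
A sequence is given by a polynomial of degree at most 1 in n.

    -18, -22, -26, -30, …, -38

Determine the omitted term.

Using the first 4 terms:
-4  -4  -4
Constant first difference = -4.
Extend forward: -30 − 4 = -34

-34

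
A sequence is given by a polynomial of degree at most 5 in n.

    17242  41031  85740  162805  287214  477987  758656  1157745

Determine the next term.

1709250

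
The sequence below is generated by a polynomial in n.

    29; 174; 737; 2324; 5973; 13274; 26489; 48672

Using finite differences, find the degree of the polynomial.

145, 563, 1587, 3649, 7301, 13215, 22183
418, 1024, 2062, 3652, 5914, 8968
606, 1038, 1590, 2262, 3054
432, 552, 672, 792
120, 120, 120
The fifth differences are constant, so the polynomial has degree 5.

5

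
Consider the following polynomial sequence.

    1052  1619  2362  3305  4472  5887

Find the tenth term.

14507

Δ: 567 , 743 , 943 , 1167 , 1415
Δ²: 176 , 200 , 224 , 248
Δ³: 24 , 24 , 24
Constant third difference = 24, so extend:
248 + 24 = 272;  1415 + 272 = 1687;  5887 + 1687 = 7574
272 + 24 = 296;  1687 + 296 = 1983;  7574 + 1983 = 9557
296 + 24 = 320;  1983 + 320 = 2303;  9557 + 2303 = 11860
320 + 24 = 344;  2303 + 344 = 2647;  11860 + 2647 = 14507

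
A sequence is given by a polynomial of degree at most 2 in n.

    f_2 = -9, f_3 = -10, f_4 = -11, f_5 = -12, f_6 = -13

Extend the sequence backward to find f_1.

-8

First differences: -1  -1  -1  -1
The first differences are constant at -1.
Work back: -9 + 1 = -8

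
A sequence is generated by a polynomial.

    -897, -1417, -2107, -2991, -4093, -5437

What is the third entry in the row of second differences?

D1: -520, -690, -884, -1102, -1344
D2: -170, -194, -218, -242
D3: -24, -24, -24

-218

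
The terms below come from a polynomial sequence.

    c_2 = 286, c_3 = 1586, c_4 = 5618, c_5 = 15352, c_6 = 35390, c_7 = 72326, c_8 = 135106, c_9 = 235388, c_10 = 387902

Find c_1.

Δ: 1300  4032  9734  20038  36936  62780  100282  152514
Δ²: 2732  5702  10304  16898  25844  37502  52232
Δ³: 2970  4602  6594  8946  11658  14730
Δ⁴: 1632  1992  2352  2712  3072
Δ⁵: 360  360  360  360
The fifth differences are constant at 360.
Work back: 1632 − 360 = 1272;  2970 − 1272 = 1698;  2732 − 1698 = 1034;  1300 − 1034 = 266;  286 − 266 = 20

20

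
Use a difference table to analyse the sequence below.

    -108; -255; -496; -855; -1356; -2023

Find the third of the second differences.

-142

First differences: -147, -241, -359, -501, -667
Second differences: -94, -118, -142, -166
Third differences: -24, -24, -24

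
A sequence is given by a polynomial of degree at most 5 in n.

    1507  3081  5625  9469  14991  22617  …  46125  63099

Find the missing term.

Using the first 6 terms:
First differences: 1574  2544  3844  5522  7626
Second differences: 970  1300  1678  2104
Third differences: 330  378  426
Fourth differences: 48  48
Constant fourth difference = 48.
Extend forward: 426 + 48 = 474;  2104 + 474 = 2578;  7626 + 2578 = 10204;  22617 + 10204 = 32821

32821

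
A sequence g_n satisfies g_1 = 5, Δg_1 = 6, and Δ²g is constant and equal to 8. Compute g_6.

115

Build the table forward from the leading diagonal:
D2: 8, 8, 8, 8, 8, 8
D1: 6, 14, 22, 30, 38, 46
g: 5, 11, 25, 47, 77, 115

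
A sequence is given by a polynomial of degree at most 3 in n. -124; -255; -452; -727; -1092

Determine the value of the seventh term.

D1: -131 , -197 , -275 , -365
D2: -66 , -78 , -90
D3: -12 , -12
The third differences are constant (-12).
-90 − 12 = -102;  -365 − 102 = -467;  -1092 − 467 = -1559
-102 − 12 = -114;  -467 − 114 = -581;  -1559 − 581 = -2140

-2140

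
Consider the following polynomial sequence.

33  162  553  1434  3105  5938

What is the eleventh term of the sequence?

D1: 129  391  881  1671  2833
D2: 262  490  790  1162
D3: 228  300  372
D4: 72  72
The fourth differences are constant (72).
372 + 72 = 444;  1162 + 444 = 1606;  2833 + 1606 = 4439;  5938 + 4439 = 10377
444 + 72 = 516;  1606 + 516 = 2122;  4439 + 2122 = 6561;  10377 + 6561 = 16938
516 + 72 = 588;  2122 + 588 = 2710;  6561 + 2710 = 9271;  16938 + 9271 = 26209
588 + 72 = 660;  2710 + 660 = 3370;  9271 + 3370 = 12641;  26209 + 12641 = 38850
660 + 72 = 732;  3370 + 732 = 4102;  12641 + 4102 = 16743;  38850 + 16743 = 55593

55593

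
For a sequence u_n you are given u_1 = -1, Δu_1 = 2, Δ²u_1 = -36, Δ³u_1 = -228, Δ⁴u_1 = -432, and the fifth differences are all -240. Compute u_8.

Build the table forward from the leading diagonal:
D5: -240  -240  -240  -240  -240  -240  -240  -240
D4: -432  -672  -912  -1152  -1392  -1632  -1872  -2112
D3: -228  -660  -1332  -2244  -3396  -4788  -6420  -8292
D2: -36  -264  -924  -2256  -4500  -7896  -12684  -19104
D1: 2  -34  -298  -1222  -3478  -7978  -15874  -28558
u: -1  1  -33  -331  -1553  -5031  -13009  -28883

-28883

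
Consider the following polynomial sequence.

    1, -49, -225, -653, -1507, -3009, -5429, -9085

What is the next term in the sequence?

-14343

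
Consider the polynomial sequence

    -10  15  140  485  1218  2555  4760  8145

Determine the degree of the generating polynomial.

4

Δ: 25, 125, 345, 733, 1337, 2205, 3385
Δ²: 100, 220, 388, 604, 868, 1180
Δ³: 120, 168, 216, 264, 312
Δ⁴: 48, 48, 48, 48
The fourth differences are constant, so the polynomial has degree 4.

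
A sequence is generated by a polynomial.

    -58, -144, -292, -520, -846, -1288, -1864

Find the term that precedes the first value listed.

-16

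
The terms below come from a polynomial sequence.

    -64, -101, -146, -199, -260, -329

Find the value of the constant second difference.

Δ: -37, -45, -53, -61, -69
Δ²: -8, -8, -8, -8

-8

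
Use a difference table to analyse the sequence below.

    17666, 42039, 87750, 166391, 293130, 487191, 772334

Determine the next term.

First differences: 24373  45711  78641  126739  194061  285143
Second differences: 21338  32930  48098  67322  91082
Third differences: 11592  15168  19224  23760
Fourth differences: 3576  4056  4536
Fifth differences: 480  480
Fifth differences constant at 480.
4536 + 480 = 5016;  23760 + 5016 = 28776;  91082 + 28776 = 119858;  285143 + 119858 = 405001;  772334 + 405001 = 1177335

1177335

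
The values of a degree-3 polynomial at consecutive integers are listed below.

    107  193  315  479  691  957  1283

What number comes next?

1675

Δ: 86, 122, 164, 212, 266, 326
Δ²: 36, 42, 48, 54, 60
Δ³: 6, 6, 6, 6
The third differences are constant (6).
60 + 6 = 66;  326 + 66 = 392;  1283 + 392 = 1675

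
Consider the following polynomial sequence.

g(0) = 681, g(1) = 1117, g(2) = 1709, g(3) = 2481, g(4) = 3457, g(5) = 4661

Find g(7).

7849

First differences: 436, 592, 772, 976, 1204
Second differences: 156, 180, 204, 228
Third differences: 24, 24, 24
Constant third difference = 24, so extend:
228 + 24 = 252;  1204 + 252 = 1456;  4661 + 1456 = 6117
252 + 24 = 276;  1456 + 276 = 1732;  6117 + 1732 = 7849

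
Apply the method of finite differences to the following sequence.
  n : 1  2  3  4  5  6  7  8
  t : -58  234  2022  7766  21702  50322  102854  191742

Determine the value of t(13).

1902662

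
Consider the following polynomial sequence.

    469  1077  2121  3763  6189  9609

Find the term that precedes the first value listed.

D1: 608  1044  1642  2426  3420
D2: 436  598  784  994
D3: 162  186  210
D4: 24  24
The fourth differences are constant at 24.
Work back: 162 − 24 = 138;  436 − 138 = 298;  608 − 298 = 310;  469 − 310 = 159

159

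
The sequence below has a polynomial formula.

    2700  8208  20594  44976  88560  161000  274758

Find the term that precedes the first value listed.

680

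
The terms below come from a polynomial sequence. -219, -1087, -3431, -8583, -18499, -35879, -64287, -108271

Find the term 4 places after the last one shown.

-868 , -2344 , -5152 , -9916 , -17380 , -28408 , -43984
-1476 , -2808 , -4764 , -7464 , -11028 , -15576
-1332 , -1956 , -2700 , -3564 , -4548
-624 , -744 , -864 , -984
-120 , -120 , -120
The fifth differences are constant (-120).
-984 − 120 = -1104;  -4548 − 1104 = -5652;  -15576 − 5652 = -21228;  -43984 − 21228 = -65212;  -108271 − 65212 = -173483
-1104 − 120 = -1224;  -5652 − 1224 = -6876;  -21228 − 6876 = -28104;  -65212 − 28104 = -93316;  -173483 − 93316 = -266799
-1224 − 120 = -1344;  -6876 − 1344 = -8220;  -28104 − 8220 = -36324;  -93316 − 36324 = -129640;  -266799 − 129640 = -396439
-1344 − 120 = -1464;  -8220 − 1464 = -9684;  -36324 − 9684 = -46008;  -129640 − 46008 = -175648;  -396439 − 175648 = -572087

-572087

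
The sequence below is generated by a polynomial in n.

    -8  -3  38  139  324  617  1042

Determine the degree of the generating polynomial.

Δ: 5, 41, 101, 185, 293, 425
Δ²: 36, 60, 84, 108, 132
Δ³: 24, 24, 24, 24
The third differences are constant, so the polynomial has degree 3.

3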